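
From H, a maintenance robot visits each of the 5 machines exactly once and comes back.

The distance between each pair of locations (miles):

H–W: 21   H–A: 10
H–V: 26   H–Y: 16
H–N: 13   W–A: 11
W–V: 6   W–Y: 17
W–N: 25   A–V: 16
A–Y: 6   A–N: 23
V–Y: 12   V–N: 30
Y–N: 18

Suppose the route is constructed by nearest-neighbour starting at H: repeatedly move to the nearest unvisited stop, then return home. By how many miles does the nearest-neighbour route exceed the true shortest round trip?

2 miles longer than the optimal tour.

H: A=10, N=13, Y=16, W=21, V=26 ⇒ A
A: Y=6, W=11, V=16, N=23 ⇒ Y
Y: V=12, W=17, N=18 ⇒ V
V: W=6, N=30 ⇒ W
W: N=25 ⇒ N
NN route H → A → Y → V → W → N → H costs 72.
Optimal: H → A → W → V → Y → N → H costs 70 (by enumerating all 60 distinct tours).
Excess = 72 − 70 = 2.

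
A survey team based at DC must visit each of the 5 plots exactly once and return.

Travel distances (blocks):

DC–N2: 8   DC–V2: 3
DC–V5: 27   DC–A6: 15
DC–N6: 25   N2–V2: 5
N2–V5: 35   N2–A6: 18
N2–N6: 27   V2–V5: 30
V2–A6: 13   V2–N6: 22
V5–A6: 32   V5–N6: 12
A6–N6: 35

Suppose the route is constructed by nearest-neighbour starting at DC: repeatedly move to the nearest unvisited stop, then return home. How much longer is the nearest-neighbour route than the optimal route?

1 blocks longer than the optimal tour.

From DC: V2=3, N2=8, A6=15, N6=25, V5=27 → choose V2 (3).
From V2: N2=5, A6=13, N6=22, V5=30 → choose N2 (5).
From N2: A6=18, N6=27, V5=35 → choose A6 (18).
From A6: V5=32, N6=35 → choose V5 (32).
From V5: N6=12 → choose N6 (12).
NN route DC → V2 → N2 → A6 → V5 → N6 → DC costs 95.
Optimal: DC → N2 → V2 → N6 → V5 → A6 → DC costs 94 (by enumerating all 60 distinct tours).
Excess = 95 − 94 = 1.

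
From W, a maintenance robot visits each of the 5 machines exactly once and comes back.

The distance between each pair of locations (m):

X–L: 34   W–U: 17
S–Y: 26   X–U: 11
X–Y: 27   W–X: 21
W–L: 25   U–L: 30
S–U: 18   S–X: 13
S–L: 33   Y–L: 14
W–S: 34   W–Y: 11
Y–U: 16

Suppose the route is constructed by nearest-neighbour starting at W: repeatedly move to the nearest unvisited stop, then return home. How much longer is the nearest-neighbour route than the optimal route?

From W: Y=11, U=17, X=21, L=25, S=34 → choose Y (11).
From Y: L=14, U=16, S=26, X=27 → choose L (14).
From L: U=30, S=33, X=34 → choose U (30).
From U: X=11, S=18 → choose X (11).
From X: S=13 → choose S (13).
NN route W → Y → L → U → X → S → W costs 113.
Optimal: W → Y → L → S → X → U → W costs 99 (by enumerating all 60 distinct tours).
Excess = 113 − 99 = 14.

The nearest-neighbour route is 14 m longer than optimal.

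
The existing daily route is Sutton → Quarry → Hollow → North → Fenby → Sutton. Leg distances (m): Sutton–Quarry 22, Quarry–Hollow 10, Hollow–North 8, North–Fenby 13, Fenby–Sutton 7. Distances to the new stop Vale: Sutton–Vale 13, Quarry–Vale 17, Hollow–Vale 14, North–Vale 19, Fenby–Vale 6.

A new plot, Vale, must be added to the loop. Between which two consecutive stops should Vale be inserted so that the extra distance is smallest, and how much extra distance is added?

Adding 8 m by placing Vale on the Sutton–Quarry leg.

Insertion cost between consecutive stops i–j is d(i,Vale) + d(Vale,j) − d(i,j):
  between Sutton and Quarry: 13 + 17 − 22 = 8
  between Quarry and Hollow: 17 + 14 − 10 = 21
  between Hollow and North: 14 + 19 − 8 = 25
  between North and Fenby: 19 + 6 − 13 = 12
  between Fenby and Sutton: 6 + 13 − 7 = 12
Cheapest insertion is between Sutton and Quarry, adding 8.
New total = 60 + 8 = 68.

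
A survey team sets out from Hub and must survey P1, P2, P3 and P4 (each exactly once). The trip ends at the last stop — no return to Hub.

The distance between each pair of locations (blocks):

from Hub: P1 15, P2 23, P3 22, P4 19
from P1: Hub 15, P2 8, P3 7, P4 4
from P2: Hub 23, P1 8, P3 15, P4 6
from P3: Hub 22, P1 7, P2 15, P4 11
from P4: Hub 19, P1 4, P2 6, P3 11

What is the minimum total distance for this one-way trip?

There are 4! = 24 possible orderings.
Hub - P1 - P2 - P3 - P4: 15+8+15+11 = 49
Hub - P1 - P2 - P4 - P3: 15+8+6+11 = 40
Hub - P1 - P3 - P2 - P4: 15+7+15+6 = 43
Hub - P1 - P3 - P4 - P2: 15+7+11+6 = 39
Hub - P1 - P4 - P2 - P3: 15+4+6+15 = 40
Hub - P1 - P4 - P3 - P2: 15+4+11+15 = 45
Hub - P2 - P1 - P3 - P4: 23+8+7+11 = 49
Hub - P2 - P1 - P4 - P3: 23+8+4+11 = 46
Hub - P2 - P3 - P1 - P4: 23+15+7+4 = 49
Hub - P2 - P3 - P4 - P1: 23+15+11+4 = 53
Hub - P2 - P4 - P1 - P3: 23+6+4+7 = 40
Hub - P2 - P4 - P3 - P1: 23+6+11+7 = 47
Hub - P3 - P1 - P2 - P4: 22+7+8+6 = 43
Hub - P3 - P1 - P4 - P2: 22+7+4+6 = 39
… (10 more)
The minimum is 39.
One shortest path: Hub → P1 → P3 → P4 → P2.

Minimum one-way distance = 39 blocks.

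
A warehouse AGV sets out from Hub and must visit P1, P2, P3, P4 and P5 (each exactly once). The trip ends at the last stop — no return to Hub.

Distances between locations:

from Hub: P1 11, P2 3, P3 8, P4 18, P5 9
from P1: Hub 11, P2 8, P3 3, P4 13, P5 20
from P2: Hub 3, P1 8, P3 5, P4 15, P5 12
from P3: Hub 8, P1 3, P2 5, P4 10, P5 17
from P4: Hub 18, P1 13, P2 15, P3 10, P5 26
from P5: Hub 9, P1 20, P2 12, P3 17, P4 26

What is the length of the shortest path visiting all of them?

Shortest open route: 42.

There are 5! = 120 possible orderings.
Hub - P1 - P2 - P3 - P4 - P5: 11+8+5+10+26 = 60
Hub - P1 - P2 - P3 - P5 - P4: 11+8+5+17+26 = 67
Hub - P1 - P2 - P4 - P3 - P5: 11+8+15+10+17 = 61
Hub - P1 - P2 - P4 - P5 - P3: 11+8+15+26+17 = 77
Hub - P1 - P2 - P5 - P3 - P4: 11+8+12+17+10 = 58
Hub - P1 - P2 - P5 - P4 - P3: 11+8+12+26+10 = 67
Hub - P1 - P3 - P2 - P4 - P5: 11+3+5+15+26 = 60
Hub - P1 - P3 - P2 - P5 - P4: 11+3+5+12+26 = 57
Hub - P1 - P3 - P4 - P2 - P5: 11+3+10+15+12 = 51
Hub - P1 - P3 - P4 - P5 - P2: 11+3+10+26+12 = 62
Hub - P1 - P3 - P5 - P2 - P4: 11+3+17+12+15 = 58
Hub - P1 - P3 - P5 - P4 - P2: 11+3+17+26+15 = 72
Hub - P1 - P4 - P2 - P3 - P5: 11+13+15+5+17 = 61
Hub - P1 - P4 - P2 - P5 - P3: 11+13+15+12+17 = 68
… (106 more)
Hub - P5 - P2 - P1 - P3 - P4: 9+12+8+3+10 = 42  ← best
The minimum is 42.
One shortest path: Hub → P5 → P2 → P1 → P3 → P4.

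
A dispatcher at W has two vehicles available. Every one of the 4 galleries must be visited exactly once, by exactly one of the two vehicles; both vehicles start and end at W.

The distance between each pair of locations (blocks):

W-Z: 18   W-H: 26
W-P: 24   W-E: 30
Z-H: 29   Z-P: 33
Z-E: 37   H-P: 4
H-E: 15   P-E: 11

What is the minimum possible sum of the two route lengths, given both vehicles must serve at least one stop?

Try each way of splitting the stops between the two vehicles (each non-empty) and, for each split, find the best tour for each vehicle:
  {Z} + {H, P, E}: 36 + 71 = 107
  {H} + {Z, P, E}: 52 + 90 = 142
  {Z, H} + {P, E}: 73 + 65 = 138
  {P} + {Z, H, E}: 48 + 92 = 140
  {Z, P} + {H, E}: 75 + 71 = 146
  {H, P} + {Z, E}: 54 + 85 = 139
  … (7 splits in total)
Best: vehicle 1 W → Z → W = 36; vehicle 2 W → H → P → E → W = 71; combined 107.

107 blocks — the smallest possible combined total.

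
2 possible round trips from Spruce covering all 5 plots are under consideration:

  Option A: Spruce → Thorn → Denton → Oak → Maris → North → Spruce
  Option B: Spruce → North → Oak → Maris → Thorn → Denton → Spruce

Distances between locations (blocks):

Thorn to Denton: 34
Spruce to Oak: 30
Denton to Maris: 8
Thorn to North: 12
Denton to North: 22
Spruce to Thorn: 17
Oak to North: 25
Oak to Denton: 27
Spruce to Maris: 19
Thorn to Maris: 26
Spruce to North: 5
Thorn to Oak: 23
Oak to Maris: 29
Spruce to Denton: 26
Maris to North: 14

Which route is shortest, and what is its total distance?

126 blocks — Option A is the shortest.

Option A: 17 + 34 + 27 + 29 + 14 + 5 = 126
Option B: 5 + 25 + 29 + 26 + 34 + 26 = 145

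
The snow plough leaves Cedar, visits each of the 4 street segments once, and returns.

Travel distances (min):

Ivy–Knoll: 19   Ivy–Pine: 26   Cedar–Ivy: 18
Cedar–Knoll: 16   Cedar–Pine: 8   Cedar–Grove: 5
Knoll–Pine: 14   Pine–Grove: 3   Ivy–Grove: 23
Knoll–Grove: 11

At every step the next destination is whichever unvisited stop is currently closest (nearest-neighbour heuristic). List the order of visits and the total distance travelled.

Cedar → [Grove:5 / Pine:8 / Knoll:16 / Ivy:18] → Grove (5)
Grove → [Pine:3 / Knoll:11 / Ivy:23] → Pine (3)
Pine → [Knoll:14 / Ivy:26] → Knoll (14)
Knoll → [Ivy:19] → Ivy (19)
Return Ivy→Cedar: 18.
Total = 5 + 3 + 14 + 19 + 18 = 59.

59 min along Cedar → Grove → Pine → Knoll → Ivy → Cedar.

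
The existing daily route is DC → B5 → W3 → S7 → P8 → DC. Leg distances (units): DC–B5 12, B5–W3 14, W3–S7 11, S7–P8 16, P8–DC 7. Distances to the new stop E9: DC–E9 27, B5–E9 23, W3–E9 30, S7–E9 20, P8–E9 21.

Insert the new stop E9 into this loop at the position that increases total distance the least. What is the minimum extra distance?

Adding 25 by placing E9 on the S7–P8 leg.

Insertion cost between consecutive stops i–j is d(i,E9) + d(E9,j) − d(i,j):
  between DC and B5: 27 + 23 − 12 = 38
  between B5 and W3: 23 + 30 − 14 = 39
  between W3 and S7: 30 + 20 − 11 = 39
  between S7 and P8: 20 + 21 − 16 = 25
  between P8 and DC: 21 + 27 − 7 = 41
Cheapest insertion is between S7 and P8, adding 25.
New total = 60 + 25 = 85.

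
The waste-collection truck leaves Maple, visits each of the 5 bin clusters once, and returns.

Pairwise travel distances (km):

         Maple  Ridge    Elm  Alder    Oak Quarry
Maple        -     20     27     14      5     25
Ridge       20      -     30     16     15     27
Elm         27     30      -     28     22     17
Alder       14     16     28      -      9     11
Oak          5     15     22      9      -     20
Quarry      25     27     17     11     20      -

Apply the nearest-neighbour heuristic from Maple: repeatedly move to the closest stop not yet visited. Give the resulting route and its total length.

Total distance 92 km via the nearest-neighbour route Maple → Oak → Alder → Quarry → Elm → Ridge → Maple.

From Maple: distances to unvisited — Oak=5, Alder=14, Ridge=20, Quarry=25, Elm=27. Nearest is Oak (5).
From Oak: distances to unvisited — Alder=9, Ridge=15, Quarry=20, Elm=22. Nearest is Alder (9).
From Alder: distances to unvisited — Quarry=11, Ridge=16, Elm=28. Nearest is Quarry (11).
From Quarry: distances to unvisited — Elm=17, Ridge=27. Nearest is Elm (17).
From Elm: distances to unvisited — Ridge=30. Nearest is Ridge (30).
Return Ridge→Maple: 20.
Total = 5 + 9 + 11 + 17 + 30 + 20 = 92.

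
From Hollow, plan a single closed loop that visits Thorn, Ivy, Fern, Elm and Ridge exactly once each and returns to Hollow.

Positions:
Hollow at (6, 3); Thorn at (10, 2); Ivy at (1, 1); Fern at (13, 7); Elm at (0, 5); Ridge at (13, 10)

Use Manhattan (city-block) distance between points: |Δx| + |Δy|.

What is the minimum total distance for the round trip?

Minimum total distance: 46.

With 5 stops there are 5!/2 = 60 distinct round trips (a route and its reverse cost the same).
Hollow-Thorn-Ivy-Fern-Elm-Ridge-Hollow: 5+10+18+15+18+14 = 80
Hollow-Thorn-Ivy-Fern-Ridge-Elm-Hollow: 5+10+18+3+18+8 = 62
Hollow-Thorn-Ivy-Elm-Fern-Ridge-Hollow: 5+10+5+15+3+14 = 52
Hollow-Thorn-Ivy-Elm-Ridge-Fern-Hollow: 5+10+5+18+3+11 = 52
Hollow-Thorn-Ivy-Ridge-Fern-Elm-Hollow: 5+10+21+3+15+8 = 62
Hollow-Thorn-Ivy-Ridge-Elm-Fern-Hollow: 5+10+21+18+15+11 = 80
Hollow-Thorn-Fern-Ivy-Elm-Ridge-Hollow: 5+8+18+5+18+14 = 68
Hollow-Thorn-Fern-Ivy-Ridge-Elm-Hollow: 5+8+18+21+18+8 = 78
Hollow-Thorn-Fern-Elm-Ivy-Ridge-Hollow: 5+8+15+5+21+14 = 68
Hollow-Thorn-Fern-Elm-Ridge-Ivy-Hollow: 5+8+15+18+21+7 = 74
Hollow-Thorn-Fern-Ridge-Ivy-Elm-Hollow: 5+8+3+21+5+8 = 50
Hollow-Thorn-Fern-Ridge-Elm-Ivy-Hollow: 5+8+3+18+5+7 = 46
Hollow-Thorn-Elm-Ivy-Fern-Ridge-Hollow: 5+13+5+18+3+14 = 58
Hollow-Thorn-Elm-Ivy-Ridge-Fern-Hollow: 5+13+5+21+3+11 = 58
… (46 more)
The minimum is 46.
One optimal route: Hollow → Thorn → Fern → Ridge → Elm → Ivy → Hollow (or its reverse).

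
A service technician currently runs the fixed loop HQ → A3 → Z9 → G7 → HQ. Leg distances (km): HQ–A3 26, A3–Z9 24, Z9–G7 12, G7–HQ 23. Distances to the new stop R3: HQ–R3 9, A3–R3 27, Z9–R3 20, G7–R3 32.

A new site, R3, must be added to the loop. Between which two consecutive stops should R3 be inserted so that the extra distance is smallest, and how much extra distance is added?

Insertion cost between consecutive stops i–j is d(i,R3) + d(R3,j) − d(i,j):
  between HQ and A3: 9 + 27 − 26 = 10
  between A3 and Z9: 27 + 20 − 24 = 23
  between Z9 and G7: 20 + 32 − 12 = 40
  between G7 and HQ: 32 + 9 − 23 = 18
Cheapest insertion is between HQ and A3, adding 10.
New total = 85 + 10 = 95.

Minimum extra distance: 10 km, inserting R3 between HQ and A3.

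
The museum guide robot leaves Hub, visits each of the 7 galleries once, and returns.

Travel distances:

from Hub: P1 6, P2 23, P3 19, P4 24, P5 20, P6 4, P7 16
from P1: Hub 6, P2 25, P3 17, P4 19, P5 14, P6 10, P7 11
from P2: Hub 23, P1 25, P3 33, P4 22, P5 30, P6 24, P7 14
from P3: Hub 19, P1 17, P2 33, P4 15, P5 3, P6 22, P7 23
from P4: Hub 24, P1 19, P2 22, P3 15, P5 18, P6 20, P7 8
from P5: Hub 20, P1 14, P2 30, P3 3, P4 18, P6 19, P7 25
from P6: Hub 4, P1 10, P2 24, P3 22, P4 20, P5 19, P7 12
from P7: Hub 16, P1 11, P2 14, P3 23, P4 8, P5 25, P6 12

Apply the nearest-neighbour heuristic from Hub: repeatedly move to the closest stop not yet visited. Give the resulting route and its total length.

At Hub the remaining stops are P6 4, P1 6, P7 16, P3 19, P5 20, P2 23, P4 24; go to P6.
At P6 the remaining stops are P1 10, P7 12, P5 19, P4 20, P3 22, P2 24; go to P1.
At P1 the remaining stops are P7 11, P5 14, P3 17, P4 19, P2 25; go to P7.
At P7 the remaining stops are P4 8, P2 14, P3 23, P5 25; go to P4.
At P4 the remaining stops are P3 15, P5 18, P2 22; go to P3.
At P3 the remaining stops are P5 3, P2 33; go to P5.
At P5 the remaining stops are P2 30; go to P2.
Return P2→Hub: 23.
Total = 4 + 10 + 11 + 8 + 15 + 3 + 30 + 23 = 104.

Nearest-neighbour total = 104; route Hub → P6 → P1 → P7 → P4 → P3 → P5 → P2 → Hub.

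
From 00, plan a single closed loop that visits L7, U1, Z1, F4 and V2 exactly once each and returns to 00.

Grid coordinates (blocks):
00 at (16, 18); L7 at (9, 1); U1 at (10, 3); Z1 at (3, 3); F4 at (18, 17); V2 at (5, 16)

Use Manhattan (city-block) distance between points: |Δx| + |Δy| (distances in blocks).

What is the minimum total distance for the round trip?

There are 60 distinct closed tours to check (reversals are equivalent).
00 - L7 - U1 - Z1 - F4 - V2 - 00: 24+3+7+29+14+13 = 90
00 - L7 - U1 - Z1 - V2 - F4 - 00: 24+3+7+15+14+3 = 66
00 - L7 - U1 - F4 - Z1 - V2 - 00: 24+3+22+29+15+13 = 106
00 - L7 - U1 - F4 - V2 - Z1 - 00: 24+3+22+14+15+28 = 106
00 - L7 - U1 - V2 - Z1 - F4 - 00: 24+3+18+15+29+3 = 92
00 - L7 - U1 - V2 - F4 - Z1 - 00: 24+3+18+14+29+28 = 116
00 - L7 - Z1 - U1 - F4 - V2 - 00: 24+8+7+22+14+13 = 88
00 - L7 - Z1 - U1 - V2 - F4 - 00: 24+8+7+18+14+3 = 74
00 - L7 - Z1 - F4 - U1 - V2 - 00: 24+8+29+22+18+13 = 114
00 - L7 - Z1 - F4 - V2 - U1 - 00: 24+8+29+14+18+21 = 114
00 - L7 - Z1 - V2 - U1 - F4 - 00: 24+8+15+18+22+3 = 90
00 - L7 - Z1 - V2 - F4 - U1 - 00: 24+8+15+14+22+21 = 104
00 - L7 - F4 - U1 - Z1 - V2 - 00: 24+25+22+7+15+13 = 106
00 - L7 - F4 - U1 - V2 - Z1 - 00: 24+25+22+18+15+28 = 132
… (46 more)
00 - U1 - L7 - Z1 - V2 - F4 - 00: 21+3+8+15+14+3 = 64  ← best
The minimum is 64.
One optimal route: 00 → U1 → L7 → Z1 → V2 → F4 → 00 (or its reverse).

Shortest round trip = 64 blocks.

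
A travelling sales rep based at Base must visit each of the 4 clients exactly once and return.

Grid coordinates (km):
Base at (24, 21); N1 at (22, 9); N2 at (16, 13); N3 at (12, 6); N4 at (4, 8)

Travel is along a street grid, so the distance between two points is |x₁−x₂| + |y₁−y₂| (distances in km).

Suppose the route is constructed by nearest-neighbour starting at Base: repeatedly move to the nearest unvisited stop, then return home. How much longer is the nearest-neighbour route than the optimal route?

Excess over optimum: 8 km.

From Base: N1=14, N2=16, N3=27, N4=33 → choose N1 (14).
From N1: N2=10, N3=13, N4=19 → choose N2 (10).
From N2: N3=11, N4=17 → choose N3 (11).
From N3: N4=10 → choose N4 (10).
NN route Base → N1 → N2 → N3 → N4 → Base costs 78.
Optimal: Base → N1 → N3 → N4 → N2 → Base costs 70 (by enumerating all 12 distinct tours).
Excess = 78 − 70 = 8.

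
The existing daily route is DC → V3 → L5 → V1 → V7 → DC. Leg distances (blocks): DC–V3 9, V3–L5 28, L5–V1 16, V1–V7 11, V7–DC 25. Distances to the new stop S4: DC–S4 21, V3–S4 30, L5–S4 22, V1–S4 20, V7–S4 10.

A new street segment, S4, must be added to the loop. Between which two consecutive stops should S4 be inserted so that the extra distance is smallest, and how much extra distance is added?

Insertion cost between consecutive stops i–j is d(i,S4) + d(S4,j) − d(i,j):
  between DC and V3: 21 + 30 − 9 = 42
  between V3 and L5: 30 + 22 − 28 = 24
  between L5 and V1: 22 + 20 − 16 = 26
  between V1 and V7: 20 + 10 − 11 = 19
  between V7 and DC: 10 + 21 − 25 = 6
Cheapest insertion is between V7 and DC, adding 6.
New total = 89 + 6 = 95.

Adding 6 blocks by placing S4 on the V7–DC leg.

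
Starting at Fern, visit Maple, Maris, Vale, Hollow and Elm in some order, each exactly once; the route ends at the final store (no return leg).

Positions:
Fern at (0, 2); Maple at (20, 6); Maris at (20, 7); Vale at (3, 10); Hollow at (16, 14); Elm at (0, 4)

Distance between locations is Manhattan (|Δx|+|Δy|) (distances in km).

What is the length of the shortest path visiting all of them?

Shortest open route: 40 km.

There are 5! = 120 possible orderings.
Fern - Maple - Maris - Vale - Hollow - Elm: 24+1+20+17+26 = 88
Fern - Maple - Maris - Vale - Elm - Hollow: 24+1+20+9+26 = 80
Fern - Maple - Maris - Hollow - Vale - Elm: 24+1+11+17+9 = 62
Fern - Maple - Maris - Hollow - Elm - Vale: 24+1+11+26+9 = 71
Fern - Maple - Maris - Elm - Vale - Hollow: 24+1+23+9+17 = 74
Fern - Maple - Maris - Elm - Hollow - Vale: 24+1+23+26+17 = 91
Fern - Maple - Vale - Maris - Hollow - Elm: 24+21+20+11+26 = 102
Fern - Maple - Vale - Maris - Elm - Hollow: 24+21+20+23+26 = 114
Fern - Maple - Vale - Hollow - Maris - Elm: 24+21+17+11+23 = 96
Fern - Maple - Vale - Hollow - Elm - Maris: 24+21+17+26+23 = 111
Fern - Maple - Vale - Elm - Maris - Hollow: 24+21+9+23+11 = 88
Fern - Maple - Vale - Elm - Hollow - Maris: 24+21+9+26+11 = 91
Fern - Maple - Hollow - Maris - Vale - Elm: 24+12+11+20+9 = 76
Fern - Maple - Hollow - Maris - Elm - Vale: 24+12+11+23+9 = 79
… (106 more)
Fern - Elm - Vale - Hollow - Maris - Maple: 2+9+17+11+1 = 40  ← best
The minimum is 40.
One shortest path: Fern → Elm → Vale → Hollow → Maris → Maple.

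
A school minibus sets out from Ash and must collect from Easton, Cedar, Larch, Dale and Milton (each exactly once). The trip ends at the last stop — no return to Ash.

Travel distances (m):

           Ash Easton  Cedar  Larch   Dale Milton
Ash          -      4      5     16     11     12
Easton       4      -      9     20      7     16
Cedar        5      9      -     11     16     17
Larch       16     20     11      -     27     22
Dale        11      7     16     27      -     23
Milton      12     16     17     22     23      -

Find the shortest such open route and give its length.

60 m — the minimum one-way total.

There are 5! = 120 possible orderings.
Ash - Easton - Cedar - Larch - Dale - Milton: 4+9+11+27+23 = 74
Ash - Easton - Cedar - Larch - Milton - Dale: 4+9+11+22+23 = 69
Ash - Easton - Cedar - Dale - Larch - Milton: 4+9+16+27+22 = 78
Ash - Easton - Cedar - Dale - Milton - Larch: 4+9+16+23+22 = 74
Ash - Easton - Cedar - Milton - Larch - Dale: 4+9+17+22+27 = 79
Ash - Easton - Cedar - Milton - Dale - Larch: 4+9+17+23+27 = 80
Ash - Easton - Larch - Cedar - Dale - Milton: 4+20+11+16+23 = 74
Ash - Easton - Larch - Cedar - Milton - Dale: 4+20+11+17+23 = 75
Ash - Easton - Larch - Dale - Cedar - Milton: 4+20+27+16+17 = 84
Ash - Easton - Larch - Dale - Milton - Cedar: 4+20+27+23+17 = 91
Ash - Easton - Larch - Milton - Cedar - Dale: 4+20+22+17+16 = 79
Ash - Easton - Larch - Milton - Dale - Cedar: 4+20+22+23+16 = 85
Ash - Easton - Dale - Cedar - Larch - Milton: 4+7+16+11+22 = 60
Ash - Easton - Dale - Cedar - Milton - Larch: 4+7+16+17+22 = 66
… (106 more)
The minimum is 60.
One shortest path: Ash → Easton → Dale → Cedar → Larch → Milton.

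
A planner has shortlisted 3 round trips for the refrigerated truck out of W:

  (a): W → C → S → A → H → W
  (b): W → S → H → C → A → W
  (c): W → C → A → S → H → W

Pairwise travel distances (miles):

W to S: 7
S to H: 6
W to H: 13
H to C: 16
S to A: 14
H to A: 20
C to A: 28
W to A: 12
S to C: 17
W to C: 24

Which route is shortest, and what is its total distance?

(a): 24 + 17 + 14 + 20 + 13 = 88
(b): 7 + 6 + 16 + 28 + 12 = 69
(c): 24 + 28 + 14 + 6 + 13 = 85

69 miles — (b) is the shortest.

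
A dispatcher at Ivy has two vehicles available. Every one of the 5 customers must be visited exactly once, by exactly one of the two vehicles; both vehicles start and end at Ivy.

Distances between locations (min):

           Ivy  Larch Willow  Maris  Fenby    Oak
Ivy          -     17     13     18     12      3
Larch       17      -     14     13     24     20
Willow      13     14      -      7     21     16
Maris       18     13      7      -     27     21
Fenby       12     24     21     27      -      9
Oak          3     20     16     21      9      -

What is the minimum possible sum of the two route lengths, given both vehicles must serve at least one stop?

74 min — the smallest possible combined total.

Try each way of splitting the stops between the two vehicles (each non-empty) and, for each split, find the best tour for each vehicle:
  {Larch} + {Willow, Maris, Fenby, Oak}: 34 + 58 = 92
  {Willow} + {Larch, Maris, Fenby, Oak}: 26 + 67 = 93
  {Larch, Willow} + {Maris, Fenby, Oak}: 44 + 57 = 101
  {Maris} + {Larch, Willow, Fenby, Oak}: 36 + 63 = 99
  {Larch, Maris} + {Willow, Fenby, Oak}: 48 + 46 = 94
  {Willow, Maris} + {Larch, Fenby, Oak}: 38 + 53 = 91
  … (15 splits in total)
  {Larch, Willow, Maris} + {Fenby, Oak}: 50 + 24 = 74  ← best
Best: vehicle 1 Ivy → Larch → Maris → Willow → Ivy = 50; vehicle 2 Ivy → Fenby → Oak → Ivy = 24; combined 74.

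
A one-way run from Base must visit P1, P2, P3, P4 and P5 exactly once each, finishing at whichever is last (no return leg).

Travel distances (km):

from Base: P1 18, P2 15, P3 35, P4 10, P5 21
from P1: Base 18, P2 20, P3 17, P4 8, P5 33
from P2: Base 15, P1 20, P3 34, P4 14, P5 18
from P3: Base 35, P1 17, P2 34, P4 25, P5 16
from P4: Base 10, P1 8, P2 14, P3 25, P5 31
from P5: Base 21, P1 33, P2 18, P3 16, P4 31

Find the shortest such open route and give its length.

There are 5! = 120 possible orderings.
Base → P1 → P2 → P3 → P4 → P5: 18+20+34+25+31 = 128
Base → P1 → P2 → P3 → P5 → P4: 18+20+34+16+31 = 119
Base → P1 → P2 → P4 → P3 → P5: 18+20+14+25+16 = 93
Base → P1 → P2 → P4 → P5 → P3: 18+20+14+31+16 = 99
Base → P1 → P2 → P5 → P3 → P4: 18+20+18+16+25 = 97
Base → P1 → P2 → P5 → P4 → P3: 18+20+18+31+25 = 112
Base → P1 → P3 → P2 → P4 → P5: 18+17+34+14+31 = 114
Base → P1 → P3 → P2 → P5 → P4: 18+17+34+18+31 = 118
Base → P1 → P3 → P4 → P2 → P5: 18+17+25+14+18 = 92
Base → P1 → P3 → P4 → P5 → P2: 18+17+25+31+18 = 109
Base → P1 → P3 → P5 → P2 → P4: 18+17+16+18+14 = 83
Base → P1 → P3 → P5 → P4 → P2: 18+17+16+31+14 = 96
Base → P1 → P4 → P2 → P3 → P5: 18+8+14+34+16 = 90
Base → P1 → P4 → P2 → P5 → P3: 18+8+14+18+16 = 74
… (106 more)
Base → P4 → P1 → P3 → P5 → P2: 10+8+17+16+18 = 69  ← best
The minimum is 69.
One shortest path: Base → P4 → P1 → P3 → P5 → P2.

69 km — the minimum one-way total.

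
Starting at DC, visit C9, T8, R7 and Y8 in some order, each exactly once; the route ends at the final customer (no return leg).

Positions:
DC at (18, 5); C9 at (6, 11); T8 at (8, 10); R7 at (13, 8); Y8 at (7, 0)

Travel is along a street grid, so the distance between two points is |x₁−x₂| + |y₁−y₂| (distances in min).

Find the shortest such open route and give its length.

Shortest open route: 30 min.

There are 4! = 24 possible orderings.
DC → C9 → T8 → R7 → Y8: 18+3+7+14 = 42
DC → C9 → T8 → Y8 → R7: 18+3+11+14 = 46
DC → C9 → R7 → T8 → Y8: 18+10+7+11 = 46
DC → C9 → R7 → Y8 → T8: 18+10+14+11 = 53
DC → C9 → Y8 → T8 → R7: 18+12+11+7 = 48
DC → C9 → Y8 → R7 → T8: 18+12+14+7 = 51
DC → T8 → C9 → R7 → Y8: 15+3+10+14 = 42
DC → T8 → C9 → Y8 → R7: 15+3+12+14 = 44
DC → T8 → R7 → C9 → Y8: 15+7+10+12 = 44
DC → T8 → R7 → Y8 → C9: 15+7+14+12 = 48
DC → T8 → Y8 → C9 → R7: 15+11+12+10 = 48
DC → T8 → Y8 → R7 → C9: 15+11+14+10 = 50
DC → R7 → C9 → T8 → Y8: 8+10+3+11 = 32
DC → R7 → C9 → Y8 → T8: 8+10+12+11 = 41
… (10 more)
DC → R7 → T8 → C9 → Y8: 8+7+3+12 = 30  ← best
The minimum is 30.
One shortest path: DC → R7 → T8 → C9 → Y8.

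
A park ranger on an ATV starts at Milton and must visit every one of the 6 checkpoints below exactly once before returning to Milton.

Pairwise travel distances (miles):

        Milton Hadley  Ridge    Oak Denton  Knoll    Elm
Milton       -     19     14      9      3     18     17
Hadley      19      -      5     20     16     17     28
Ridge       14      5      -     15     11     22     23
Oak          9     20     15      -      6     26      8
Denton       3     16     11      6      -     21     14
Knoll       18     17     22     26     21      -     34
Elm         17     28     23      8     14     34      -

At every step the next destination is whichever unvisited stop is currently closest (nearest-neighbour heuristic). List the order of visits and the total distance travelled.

Total distance 80 miles via the nearest-neighbour route Milton → Denton → Oak → Elm → Ridge → Hadley → Knoll → Milton.

Milton → [Denton:3 / Oak:9 / Ridge:14 / Elm:17 / Knoll:18 / Hadley:19] → Denton (3)
Denton → [Oak:6 / Ridge:11 / Elm:14 / Hadley:16 / Knoll:21] → Oak (6)
Oak → [Elm:8 / Ridge:15 / Hadley:20 / Knoll:26] → Elm (8)
Elm → [Ridge:23 / Hadley:28 / Knoll:34] → Ridge (23)
Ridge → [Hadley:5 / Knoll:22] → Hadley (5)
Hadley → [Knoll:17] → Knoll (17)
Return Knoll→Milton: 18.
Total = 3 + 6 + 8 + 23 + 5 + 17 + 18 = 80.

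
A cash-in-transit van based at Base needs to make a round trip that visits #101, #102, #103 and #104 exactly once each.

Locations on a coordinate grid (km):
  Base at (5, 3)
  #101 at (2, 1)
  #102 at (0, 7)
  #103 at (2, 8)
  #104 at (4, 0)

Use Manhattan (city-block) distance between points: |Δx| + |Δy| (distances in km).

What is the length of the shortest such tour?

Minimum total distance: 26 km.

There are 12 distinct closed tours to check (reversals are equivalent).
Base→#101→#102→#103→#104→Base: 5+8+3+10+4 = 30
Base→#101→#102→#104→#103→Base: 5+8+11+10+8 = 42
Base→#101→#103→#102→#104→Base: 5+7+3+11+4 = 30
Base→#101→#103→#104→#102→Base: 5+7+10+11+9 = 42
Base→#101→#104→#102→#103→Base: 5+3+11+3+8 = 30
Base→#101→#104→#103→#102→Base: 5+3+10+3+9 = 30
Base→#102→#101→#103→#104→Base: 9+8+7+10+4 = 38
Base→#102→#101→#104→#103→Base: 9+8+3+10+8 = 38
Base→#102→#103→#101→#104→Base: 9+3+7+3+4 = 26
Base→#102→#104→#101→#103→Base: 9+11+3+7+8 = 38
Base→#103→#101→#102→#104→Base: 8+7+8+11+4 = 38
Base→#103→#102→#101→#104→Base: 8+3+8+3+4 = 26
The minimum is 26.
One optimal route: Base → #102 → #103 → #101 → #104 → Base (or its reverse).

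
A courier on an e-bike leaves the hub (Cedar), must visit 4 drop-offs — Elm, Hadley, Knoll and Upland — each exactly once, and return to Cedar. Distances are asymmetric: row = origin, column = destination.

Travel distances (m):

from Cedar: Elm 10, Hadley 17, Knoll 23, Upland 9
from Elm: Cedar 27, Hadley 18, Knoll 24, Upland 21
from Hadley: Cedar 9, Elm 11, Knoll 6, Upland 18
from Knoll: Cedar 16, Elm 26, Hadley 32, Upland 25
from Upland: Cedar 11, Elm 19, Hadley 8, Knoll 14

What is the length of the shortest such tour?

Cedar → Elm → Hadley → Knoll → Upland → Cedar: 10+18+6+25+11 = 70
Cedar → Elm → Hadley → Upland → Knoll → Cedar: 10+18+18+14+16 = 76
Cedar → Elm → Knoll → Hadley → Upland → Cedar: 10+24+32+18+11 = 95
Cedar → Elm → Knoll → Upland → Hadley → Cedar: 10+24+25+8+9 = 76
Cedar → Elm → Upland → Hadley → Knoll → Cedar: 10+21+8+6+16 = 61
Cedar → Elm → Upland → Knoll → Hadley → Cedar: 10+21+14+32+9 = 86
Cedar → Hadley → Elm → Knoll → Upland → Cedar: 17+11+24+25+11 = 88
Cedar → Hadley → Elm → Upland → Knoll → Cedar: 17+11+21+14+16 = 79
Cedar → Hadley → Knoll → Elm → Upland → Cedar: 17+6+26+21+11 = 81
Cedar → Hadley → Knoll → Upland → Elm → Cedar: 17+6+25+19+27 = 94
Cedar → Hadley → Upland → Elm → Knoll → Cedar: 17+18+19+24+16 = 94
Cedar → Hadley → Upland → Knoll → Elm → Cedar: 17+18+14+26+27 = 102
Cedar → Knoll → Elm → Hadley → Upland → Cedar: 23+26+18+18+11 = 96
Cedar → Knoll → Elm → Upland → Hadley → Cedar: 23+26+21+8+9 = 87
… (10 more)
The minimum is 61.
One optimal route: Cedar → Elm → Upland → Hadley → Knoll → Cedar.

Minimum total distance: 61 m.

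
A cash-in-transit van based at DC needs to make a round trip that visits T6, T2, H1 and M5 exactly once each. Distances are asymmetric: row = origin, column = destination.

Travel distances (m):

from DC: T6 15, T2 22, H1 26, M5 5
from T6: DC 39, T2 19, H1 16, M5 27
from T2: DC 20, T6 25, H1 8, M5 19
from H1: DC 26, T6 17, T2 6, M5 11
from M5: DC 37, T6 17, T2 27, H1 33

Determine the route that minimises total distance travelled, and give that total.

64 m — the shortest possible round trip.

DC-T6-T2-H1-M5-DC: 15+19+8+11+37 = 90
DC-T6-T2-M5-H1-DC: 15+19+19+33+26 = 112
DC-T6-H1-T2-M5-DC: 15+16+6+19+37 = 93
DC-T6-H1-M5-T2-DC: 15+16+11+27+20 = 89
DC-T6-M5-T2-H1-DC: 15+27+27+8+26 = 103
DC-T6-M5-H1-T2-DC: 15+27+33+6+20 = 101
DC-T2-T6-H1-M5-DC: 22+25+16+11+37 = 111
DC-T2-T6-M5-H1-DC: 22+25+27+33+26 = 133
DC-T2-H1-T6-M5-DC: 22+8+17+27+37 = 111
DC-T2-H1-M5-T6-DC: 22+8+11+17+39 = 97
DC-T2-M5-T6-H1-DC: 22+19+17+16+26 = 100
DC-T2-M5-H1-T6-DC: 22+19+33+17+39 = 130
DC-H1-T6-T2-M5-DC: 26+17+19+19+37 = 118
DC-H1-T6-M5-T2-DC: 26+17+27+27+20 = 117
… (10 more)
DC-M5-T6-H1-T2-DC: 5+17+16+6+20 = 64  ← best
The minimum is 64.
One optimal route: DC → M5 → T6 → H1 → T2 → DC.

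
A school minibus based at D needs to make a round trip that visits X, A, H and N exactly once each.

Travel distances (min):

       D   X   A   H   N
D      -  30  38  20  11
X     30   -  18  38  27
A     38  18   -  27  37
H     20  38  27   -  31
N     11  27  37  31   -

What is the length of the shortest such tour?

There are 12 distinct closed tours to check (reversals are equivalent).
D-X-A-H-N-D: 30+18+27+31+11 = 117
D-X-A-N-H-D: 30+18+37+31+20 = 136
D-X-H-A-N-D: 30+38+27+37+11 = 143
D-X-H-N-A-D: 30+38+31+37+38 = 174
D-X-N-A-H-D: 30+27+37+27+20 = 141
D-X-N-H-A-D: 30+27+31+27+38 = 153
D-A-X-H-N-D: 38+18+38+31+11 = 136
D-A-X-N-H-D: 38+18+27+31+20 = 134
D-A-H-X-N-D: 38+27+38+27+11 = 141
D-A-N-X-H-D: 38+37+27+38+20 = 160
D-H-X-A-N-D: 20+38+18+37+11 = 124
D-H-A-X-N-D: 20+27+18+27+11 = 103
The minimum is 103.
One optimal route: D → H → A → X → N → D (or its reverse).

Shortest round trip = 103 min.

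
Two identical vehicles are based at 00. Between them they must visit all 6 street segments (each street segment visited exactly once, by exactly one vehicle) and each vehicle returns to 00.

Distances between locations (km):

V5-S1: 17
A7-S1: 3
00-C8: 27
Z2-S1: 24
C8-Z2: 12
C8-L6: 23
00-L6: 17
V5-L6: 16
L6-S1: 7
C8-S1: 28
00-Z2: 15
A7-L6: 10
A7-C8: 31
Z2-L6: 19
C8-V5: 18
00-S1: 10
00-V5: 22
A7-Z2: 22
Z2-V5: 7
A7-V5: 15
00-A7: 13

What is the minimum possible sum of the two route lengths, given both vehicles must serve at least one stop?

Minimum combined distance: 104 km.

Check every non-empty split of the stops between the two vehicles; for each half take its own optimal tour:
  {A7} + {C8, Z2, V5, L6, S1}: 26 + 78 = 104
  {C8} + {A7, Z2, V5, L6, S1}: 54 + 61 = 115
  {A7, C8} + {Z2, V5, L6, S1}: 71 + 55 = 126
  {Z2} + {A7, C8, V5, L6, S1}: 30 + 84 = 114
  {A7, Z2} + {C8, V5, L6, S1}: 50 + 78 = 128
  {C8, Z2} + {A7, V5, L6, S1}: 54 + 61 = 115
  … (31 splits in total)
Best: vehicle 1 00 → A7 → 00 = 26; vehicle 2 00 → Z2 → C8 → V5 → L6 → S1 → 00 = 78; combined 104.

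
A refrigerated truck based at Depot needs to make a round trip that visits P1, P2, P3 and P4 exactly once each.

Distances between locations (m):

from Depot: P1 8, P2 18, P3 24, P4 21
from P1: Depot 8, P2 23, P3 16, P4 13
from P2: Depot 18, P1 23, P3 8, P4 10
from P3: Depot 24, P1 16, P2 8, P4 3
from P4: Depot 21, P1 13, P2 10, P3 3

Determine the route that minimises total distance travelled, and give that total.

50 m — the shortest possible round trip.

With 4 stops there are 4!/2 = 12 distinct round trips (a route and its reverse cost the same).
Depot→P1→P2→P3→P4→Depot: 8+23+8+3+21 = 63
Depot→P1→P2→P4→P3→Depot: 8+23+10+3+24 = 68
Depot→P1→P3→P2→P4→Depot: 8+16+8+10+21 = 63
Depot→P1→P3→P4→P2→Depot: 8+16+3+10+18 = 55
Depot→P1→P4→P2→P3→Depot: 8+13+10+8+24 = 63
Depot→P1→P4→P3→P2→Depot: 8+13+3+8+18 = 50
Depot→P2→P1→P3→P4→Depot: 18+23+16+3+21 = 81
Depot→P2→P1→P4→P3→Depot: 18+23+13+3+24 = 81
Depot→P2→P3→P1→P4→Depot: 18+8+16+13+21 = 76
Depot→P2→P4→P1→P3→Depot: 18+10+13+16+24 = 81
Depot→P3→P1→P2→P4→Depot: 24+16+23+10+21 = 94
Depot→P3→P2→P1→P4→Depot: 24+8+23+13+21 = 89
The minimum is 50.
One optimal route: Depot → P1 → P4 → P3 → P2 → Depot (or its reverse).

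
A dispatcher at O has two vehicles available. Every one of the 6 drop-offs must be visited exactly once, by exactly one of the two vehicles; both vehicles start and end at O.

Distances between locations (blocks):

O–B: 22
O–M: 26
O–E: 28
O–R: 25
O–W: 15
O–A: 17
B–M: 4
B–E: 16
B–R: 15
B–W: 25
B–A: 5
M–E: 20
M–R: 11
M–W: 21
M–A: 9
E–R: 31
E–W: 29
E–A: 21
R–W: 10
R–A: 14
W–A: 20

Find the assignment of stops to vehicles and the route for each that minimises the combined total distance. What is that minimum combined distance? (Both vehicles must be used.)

Minimum combined distance: 118 blocks.

There are 2^5 − 1 = 31 ways to divide the 6 stops into two non-empty groups. For each, the best each vehicle can do is its own shortest tour through its group:
  {B} + {M, E, R, W, A}: 44 + 94 = 138
  {M} + {B, E, R, W, A}: 52 + 88 = 140
  {B, M} + {E, R, W, A}: 52 + 88 = 140
  {E} + {B, M, R, W, A}: 56 + 62 = 118
  {B, E} + {M, R, W, A}: 66 + 62 = 128
  {M, E} + {B, R, W, A}: 74 + 62 = 136
  … (31 splits in total)
Best: vehicle 1 O → E → O = 56; vehicle 2 O → W → R → M → B → A → O = 62; combined 118.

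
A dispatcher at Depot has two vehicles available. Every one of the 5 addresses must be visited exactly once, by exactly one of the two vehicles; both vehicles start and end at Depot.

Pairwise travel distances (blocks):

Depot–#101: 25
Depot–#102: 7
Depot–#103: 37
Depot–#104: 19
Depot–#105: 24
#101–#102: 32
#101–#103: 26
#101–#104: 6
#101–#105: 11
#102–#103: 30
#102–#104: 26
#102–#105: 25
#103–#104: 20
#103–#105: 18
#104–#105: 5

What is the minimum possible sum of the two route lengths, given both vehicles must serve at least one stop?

105 blocks — the smallest possible combined total.

Try each way of splitting the stops between the two vehicles (each non-empty) and, for each split, find the best tour for each vehicle:
  {#101} + {#102, #103, #104, #105}: 50 + 79 = 129
  {#102} + {#101, #103, #104, #105}: 14 + 91 = 105
  {#101, #102} + {#103, #104, #105}: 64 + 79 = 143
  {#103} + {#101, #102, #104, #105}: 74 + 68 = 142
  {#101, #103} + {#102, #104, #105}: 88 + 56 = 144
  {#102, #103} + {#101, #104, #105}: 74 + 60 = 134
  … (15 splits in total)
Best: vehicle 1 Depot → #102 → Depot = 14; vehicle 2 Depot → #101 → #104 → #105 → #103 → Depot = 91; combined 105.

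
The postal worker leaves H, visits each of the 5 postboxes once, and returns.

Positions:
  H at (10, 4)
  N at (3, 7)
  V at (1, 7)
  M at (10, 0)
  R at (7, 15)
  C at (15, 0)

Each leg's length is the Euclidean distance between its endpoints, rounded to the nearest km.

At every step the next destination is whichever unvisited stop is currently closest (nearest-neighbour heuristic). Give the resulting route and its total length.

From H: distances to unvisited — M=4, C=6, N=8, V=9, R=11. Nearest is M (4).
From M: distances to unvisited — C=5, N=10, V=11, R=15. Nearest is C (5).
From C: distances to unvisited — N=14, V=16, R=17. Nearest is N (14).
From N: distances to unvisited — V=2, R=9. Nearest is V (2).
From V: distances to unvisited — R=10. Nearest is R (10).
Return R→H: 11.
Total = 4 + 5 + 14 + 2 + 10 + 11 = 46.

Nearest-neighbour total = 46 km; route H → M → C → N → V → R → H.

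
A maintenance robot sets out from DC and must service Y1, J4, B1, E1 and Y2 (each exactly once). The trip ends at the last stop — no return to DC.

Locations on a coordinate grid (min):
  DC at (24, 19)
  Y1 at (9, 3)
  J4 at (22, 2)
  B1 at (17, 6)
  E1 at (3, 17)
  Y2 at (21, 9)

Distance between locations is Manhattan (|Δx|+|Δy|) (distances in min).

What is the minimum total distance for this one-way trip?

61 min — the minimum one-way total.

There are 5! = 120 possible orderings.
DC→Y1→J4→B1→E1→Y2: 31+14+9+25+26 = 105
DC→Y1→J4→B1→Y2→E1: 31+14+9+7+26 = 87
DC→Y1→J4→E1→B1→Y2: 31+14+34+25+7 = 111
DC→Y1→J4→E1→Y2→B1: 31+14+34+26+7 = 112
DC→Y1→J4→Y2→B1→E1: 31+14+8+7+25 = 85
DC→Y1→J4→Y2→E1→B1: 31+14+8+26+25 = 104
DC→Y1→B1→J4→E1→Y2: 31+11+9+34+26 = 111
DC→Y1→B1→J4→Y2→E1: 31+11+9+8+26 = 85
DC→Y1→B1→E1→J4→Y2: 31+11+25+34+8 = 109
DC→Y1→B1→E1→Y2→J4: 31+11+25+26+8 = 101
DC→Y1→B1→Y2→J4→E1: 31+11+7+8+34 = 91
DC→Y1→B1→Y2→E1→J4: 31+11+7+26+34 = 109
DC→Y1→E1→J4→B1→Y2: 31+20+34+9+7 = 101
DC→Y1→E1→J4→Y2→B1: 31+20+34+8+7 = 100
… (106 more)
DC→Y2→J4→B1→Y1→E1: 13+8+9+11+20 = 61  ← best
The minimum is 61.
One shortest path: DC → Y2 → J4 → B1 → Y1 → E1.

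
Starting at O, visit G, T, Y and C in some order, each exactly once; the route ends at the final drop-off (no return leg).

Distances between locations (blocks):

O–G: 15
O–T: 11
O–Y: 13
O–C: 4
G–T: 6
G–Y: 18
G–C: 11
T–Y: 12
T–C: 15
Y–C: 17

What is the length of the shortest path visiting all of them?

There are 4! = 24 possible orderings.
O - G - T - Y - C: 15+6+12+17 = 50
O - G - T - C - Y: 15+6+15+17 = 53
O - G - Y - T - C: 15+18+12+15 = 60
O - G - Y - C - T: 15+18+17+15 = 65
O - G - C - T - Y: 15+11+15+12 = 53
O - G - C - Y - T: 15+11+17+12 = 55
O - T - G - Y - C: 11+6+18+17 = 52
O - T - G - C - Y: 11+6+11+17 = 45
O - T - Y - G - C: 11+12+18+11 = 52
O - T - Y - C - G: 11+12+17+11 = 51
O - T - C - G - Y: 11+15+11+18 = 55
O - T - C - Y - G: 11+15+17+18 = 61
O - Y - G - T - C: 13+18+6+15 = 52
O - Y - G - C - T: 13+18+11+15 = 57
… (10 more)
O - C - G - T - Y: 4+11+6+12 = 33  ← best
The minimum is 33.
One shortest path: O → C → G → T → Y.

Minimum one-way distance = 33 blocks.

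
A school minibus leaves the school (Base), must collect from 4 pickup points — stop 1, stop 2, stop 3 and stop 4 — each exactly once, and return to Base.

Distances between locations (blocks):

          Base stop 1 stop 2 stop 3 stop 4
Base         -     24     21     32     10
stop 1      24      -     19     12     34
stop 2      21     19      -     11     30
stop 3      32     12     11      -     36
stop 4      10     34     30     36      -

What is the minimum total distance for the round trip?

With 4 stops there are 4!/2 = 12 distinct round trips (a route and its reverse cost the same).
Base-stop 1-stop 2-stop 3-stop 4-Base: 24+19+11+36+10 = 100
Base-stop 1-stop 2-stop 4-stop 3-Base: 24+19+30+36+32 = 141
Base-stop 1-stop 3-stop 2-stop 4-Base: 24+12+11+30+10 = 87
Base-stop 1-stop 3-stop 4-stop 2-Base: 24+12+36+30+21 = 123
Base-stop 1-stop 4-stop 2-stop 3-Base: 24+34+30+11+32 = 131
Base-stop 1-stop 4-stop 3-stop 2-Base: 24+34+36+11+21 = 126
Base-stop 2-stop 1-stop 3-stop 4-Base: 21+19+12+36+10 = 98
Base-stop 2-stop 1-stop 4-stop 3-Base: 21+19+34+36+32 = 142
Base-stop 2-stop 3-stop 1-stop 4-Base: 21+11+12+34+10 = 88
Base-stop 2-stop 4-stop 1-stop 3-Base: 21+30+34+12+32 = 129
Base-stop 3-stop 1-stop 2-stop 4-Base: 32+12+19+30+10 = 103
Base-stop 3-stop 2-stop 1-stop 4-Base: 32+11+19+34+10 = 106
The minimum is 87.
One optimal route: Base → stop 1 → stop 3 → stop 2 → stop 4 → Base (or its reverse).

Shortest round trip = 87 blocks.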